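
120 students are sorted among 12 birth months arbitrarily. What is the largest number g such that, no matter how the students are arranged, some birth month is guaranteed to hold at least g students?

By pigeonhole, the 12 birth months are the holes and the 120 students are the pigeons.
If every birth month held at most 9 students, the total would be at most 12 × 9 = 108, which is less than 120.
So some birth month holds at least ⌈120/12⌉ = 10 students.

10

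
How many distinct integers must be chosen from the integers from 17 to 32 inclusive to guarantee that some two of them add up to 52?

A set avoiding the sum 52 can contain at most one of each pair {x, 52−x}, plus the 4 elements whose complement lies outside the range or equal to its own complement.
The integers 17, …, 26 (10 of them) are such a set: any two sum to at least 17+18 = 35 and at most 25+26 = 51 < 52.
By the pigeonhole principle, any 11th integer completes one of the 6 pairs, so 11 choices force a sum of 52.

11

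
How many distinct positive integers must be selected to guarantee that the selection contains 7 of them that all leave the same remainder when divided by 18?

109

By pigeonhole, the 18 residue classes mod 18 are the pigeonholes.
With 108 integers one could put 6 in each residue class and have no class reach 7.
The 109th integer pushes some class to 7, so 18·6 + 1 = 109.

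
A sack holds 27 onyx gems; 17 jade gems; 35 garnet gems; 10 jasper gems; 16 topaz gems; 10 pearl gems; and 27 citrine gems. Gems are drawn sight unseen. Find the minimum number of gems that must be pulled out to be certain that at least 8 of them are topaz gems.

In the worst case for collecting topaz gems, every non-topaz gem comes out first.
There are 27 + 17 + 35 + 10 + 10 + 27 = 126 non-topaz gems altogether.
After those, each further gem must be topaz, so 126 + 8 = 134 draws guarantee 8 topaz gems.

134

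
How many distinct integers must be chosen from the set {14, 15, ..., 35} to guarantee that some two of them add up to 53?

14

Group the elements by complementary pair {x, 53−x}: {18,35}, {19,34}, {20,33}, …, giving 9 two-element pairs and 4 integers whose partner 53−x falls outside [14,35].
Pigeonhole: treating each of those 13 groups as a pigeonhole, one can pick one integer per group — 13 integers — with no two summing to 53.
The 14th integer lands in an occupied pair, forcing a sum of 53.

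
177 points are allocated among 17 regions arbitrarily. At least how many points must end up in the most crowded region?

The 17 regions are the holes and the 177 points are the pigeons.
If every region held at most 10 points, the total would be at most 17 × 10 = 170, which is less than 177.
So some region holds at least ⌈177/17⌉ = 11 points.

11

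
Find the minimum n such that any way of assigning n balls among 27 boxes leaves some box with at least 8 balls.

190

With 189 balls one could put exactly 7 in each of the 27 boxes, and no box would reach 8.
One more ball must land in a box that already has 7, giving it 8.
So 27 × 7 + 1 = 190 balls are required.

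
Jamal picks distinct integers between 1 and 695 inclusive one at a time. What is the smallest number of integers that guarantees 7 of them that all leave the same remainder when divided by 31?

187

The 31 residue classes mod 31 are the pigeonholes.
With 186 integers one could put 6 in each residue class and have no class reach 7.
The 187th integer pushes some class to 7, so 31·6 + 1 = 187.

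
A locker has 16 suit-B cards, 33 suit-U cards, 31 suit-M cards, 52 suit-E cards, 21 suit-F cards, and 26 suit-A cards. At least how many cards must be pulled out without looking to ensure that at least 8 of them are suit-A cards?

161

In the worst case for collecting suit-A cards, every non-suit-A card comes out first.
There are 16 + 33 + 31 + 52 + 21 = 153 non-suit-A cards altogether.
After those, each further card must be suit-A, so 153 + 8 = 161 draws guarantee 8 suit-A cards.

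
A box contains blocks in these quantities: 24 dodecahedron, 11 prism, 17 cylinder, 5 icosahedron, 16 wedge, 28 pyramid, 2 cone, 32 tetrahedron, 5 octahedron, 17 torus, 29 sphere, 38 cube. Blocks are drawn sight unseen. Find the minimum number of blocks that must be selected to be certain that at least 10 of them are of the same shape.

94

Pigeonhole: the 12 shapes are the holes; the blocks drawn are the pigeons.
To avoid 10 of any one shape, the worst case takes at most 9 of each shape, or every block of a shape that has fewer than 9.
That gives 9 + 9 + 9 + 5 + 9 + 9 + 2 + 9 + 5 + 9 + 9 + 9 = 93 blocks with no shape reaching 10.
The next block forces some shape to 10, so 93 + 1 = 94.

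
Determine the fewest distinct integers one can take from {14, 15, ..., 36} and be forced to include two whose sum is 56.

Two chosen integers sum to 56 exactly when both halves of some pair {x, 56−x} with 20 ≤ x ≤ 56−x ≤ 36 are chosen — 8 such pairs.
The remaining 7 elements (those with no distinct partner in range) can never complete a 56-sum, so the worst case takes all of them and one from each pair: 7 + 8 = 15.
The 16th integer has to be the second member of some pair, so 15 + 1 = 16.

16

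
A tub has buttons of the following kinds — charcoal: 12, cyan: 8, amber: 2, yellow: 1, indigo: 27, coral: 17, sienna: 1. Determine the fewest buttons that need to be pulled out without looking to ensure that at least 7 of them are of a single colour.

29

The 7 colours are the holes; the buttons drawn are the pigeons.
To avoid 7 of any one colour, the worst case takes at most 6 of each colour, or every button of a colour that has fewer than 6.
That gives 6 + 6 + 2 + 1 + 6 + 6 + 1 = 28 buttons with no colour reaching 7.
The next button forces some colour to 7, so 28 + 1 = 29.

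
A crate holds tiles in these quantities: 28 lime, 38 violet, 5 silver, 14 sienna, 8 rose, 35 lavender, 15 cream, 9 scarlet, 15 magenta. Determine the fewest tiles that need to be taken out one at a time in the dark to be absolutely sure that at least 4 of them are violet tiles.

In the worst case for collecting violet tiles, every non-violet tile comes out first.
There are 28 + 5 + 14 + 8 + 35 + 15 + 9 + 15 = 129 non-violet tiles altogether.
After those, each further tile must be violet, so 129 + 4 = 133 draws guarantee 4 violet tiles.

133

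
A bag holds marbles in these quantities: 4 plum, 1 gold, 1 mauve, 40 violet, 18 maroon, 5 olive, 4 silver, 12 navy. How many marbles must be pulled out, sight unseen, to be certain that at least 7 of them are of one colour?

An adversary could hand out at most 6 marbles per colour (5 colours run out sooner): 4 + 1 + 1 + 6 + 6 + 5 + 4 + 6 = 33 marbles and still no colour has 7.
One more marble lands in a colour already at 6, so 34 draws are enough and 33 are not.

34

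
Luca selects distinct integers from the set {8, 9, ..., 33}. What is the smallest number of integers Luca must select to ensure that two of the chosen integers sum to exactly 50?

Group the elements by complementary pair {x, 50−x}: {17,33}, {18,32}, {19,31}, …, giving 8 two-element pairs, the single value 25 (it cannot pair with itself since the integers are distinct), and 9 integers whose partner 50−x falls outside [8,33].
By pigeonhole, treating each of those 18 groups as a pigeonhole, one can pick one integer per group — 18 integers — with no two summing to 50.
The 19th integer lands in an occupied pair, forcing a sum of 50.

19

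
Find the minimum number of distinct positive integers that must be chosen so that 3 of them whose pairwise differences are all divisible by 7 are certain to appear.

15

Integers whose pairwise differences are multiples of 7 are exactly those sharing a remainder mod 7. By the pigeonhole principle, the 7 residue classes mod 7 are the pigeonholes.
With 14 integers one could put 2 in each residue class and have no class reach 3.
The 15th integer pushes some class to 3, so 7·2 + 1 = 15.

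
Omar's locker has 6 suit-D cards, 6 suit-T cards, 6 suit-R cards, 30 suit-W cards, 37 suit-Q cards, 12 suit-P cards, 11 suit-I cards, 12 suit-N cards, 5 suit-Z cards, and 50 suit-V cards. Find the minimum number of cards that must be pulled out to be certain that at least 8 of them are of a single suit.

66

An adversary could hand out at most 7 cards per suit (4 suits run out sooner): 6 + 6 + 6 + 7 + 7 + 7 + 7 + 7 + 5 + 7 = 65 cards and still no suit has 8.
One more card lands in a suit already at 7, so 66 draws are enough and 65 are not.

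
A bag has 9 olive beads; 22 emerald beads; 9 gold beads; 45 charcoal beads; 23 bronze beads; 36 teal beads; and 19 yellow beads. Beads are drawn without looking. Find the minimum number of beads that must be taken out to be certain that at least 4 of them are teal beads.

In the worst case for collecting teal beads, every non-teal bead comes out first.
There are 9 + 22 + 9 + 45 + 23 + 19 = 127 non-teal beads altogether.
After those, each further bead must be teal, so 127 + 4 = 131 draws guarantee 4 teal beads.

131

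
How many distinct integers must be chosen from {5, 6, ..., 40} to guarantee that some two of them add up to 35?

Group the elements by complementary pair {x, 35−x}: {5,30}, {6,29}, {7,28}, …, giving 13 two-element pairs and 10 integers whose partner 35−x falls outside [5,40].
Treating each of those 23 groups as a pigeonhole, one can pick one integer per group — 23 integers — with no two summing to 35.
The 24th integer lands in an occupied pair, forcing a sum of 35.

24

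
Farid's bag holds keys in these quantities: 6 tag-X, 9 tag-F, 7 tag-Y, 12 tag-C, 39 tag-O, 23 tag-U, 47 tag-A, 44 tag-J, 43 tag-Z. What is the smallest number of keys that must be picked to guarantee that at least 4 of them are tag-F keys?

In the worst case for collecting tag-F keys, every non-tag-F key comes out first.
There are 6 + 7 + 12 + 39 + 23 + 47 + 44 + 43 = 221 non-tag-F keys altogether.
After those, each further key must be tag-F, so 221 + 4 = 225 draws guarantee 4 tag-F keys.

225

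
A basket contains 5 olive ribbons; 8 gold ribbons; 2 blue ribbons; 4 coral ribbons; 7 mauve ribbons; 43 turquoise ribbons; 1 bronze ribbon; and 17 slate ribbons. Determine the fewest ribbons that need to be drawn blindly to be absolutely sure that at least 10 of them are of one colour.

46

An adversary could hand out at most 9 ribbons per colour (6 colours run out sooner): 5 + 8 + 2 + 4 + 7 + 9 + 1 + 9 = 45 ribbons and still no colour has 10.
Pigeonhole: one more ribbon lands in a colour already at 9, so 46 draws are enough and 45 are not.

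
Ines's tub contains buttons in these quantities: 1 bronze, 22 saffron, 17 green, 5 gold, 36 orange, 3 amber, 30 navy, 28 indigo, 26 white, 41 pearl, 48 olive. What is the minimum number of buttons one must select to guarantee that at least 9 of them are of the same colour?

Pigeonhole: the 11 colours are the holes; the buttons drawn are the pigeons.
To avoid 9 of any one colour, the worst case takes at most 8 of each colour, or every button of a colour that has fewer than 8.
That gives 1 + 8 + 8 + 5 + 8 + 3 + 8 + 8 + 8 + 8 + 8 = 73 buttons with no colour reaching 9.
The next button forces some colour to 9, so 73 + 1 = 74.

74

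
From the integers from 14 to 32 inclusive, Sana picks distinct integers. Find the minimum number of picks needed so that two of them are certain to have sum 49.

Group the elements by complementary pair {x, 49−x}: {17,32}, {18,31}, {19,30}, …, giving 8 two-element pairs and 3 integers whose partner 49−x falls outside [14,32].
Treating each of those 11 groups as a pigeonhole, one can pick one integer per group — 11 integers — with no two summing to 49.
The 12th integer lands in an occupied pair, forcing a sum of 49.

12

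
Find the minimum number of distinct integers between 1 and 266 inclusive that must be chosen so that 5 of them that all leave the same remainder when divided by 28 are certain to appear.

113

The 28 residue classes mod 28 are the pigeonholes.
With 112 integers one could put 4 in each residue class and have no class reach 5.
The 113th integer pushes some class to 5, so 28·4 + 1 = 113.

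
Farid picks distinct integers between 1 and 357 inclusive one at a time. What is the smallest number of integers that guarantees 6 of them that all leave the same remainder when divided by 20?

By pigeonhole, the 20 residue classes mod 20 are the pigeonholes.
With 100 integers one could put 5 in each residue class and have no class reach 6.
The 101st integer pushes some class to 6, so 20·5 + 1 = 101.

101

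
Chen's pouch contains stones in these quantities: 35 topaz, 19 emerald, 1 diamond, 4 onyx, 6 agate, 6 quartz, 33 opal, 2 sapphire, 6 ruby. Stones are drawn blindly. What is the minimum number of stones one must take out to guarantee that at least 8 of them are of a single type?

An adversary could hand out at most 7 stones per type (6 types run out sooner): 7 + 7 + 1 + 4 + 6 + 6 + 7 + 2 + 6 = 46 stones and still no type has 8.
One more stone lands in a type already at 7, so 47 draws are enough and 46 are not.

47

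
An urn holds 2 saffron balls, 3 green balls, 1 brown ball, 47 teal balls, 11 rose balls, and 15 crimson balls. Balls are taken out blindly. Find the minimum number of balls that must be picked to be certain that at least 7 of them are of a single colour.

By the pigeonhole principle, put each drawn ball into a box by colour. The largest draw with every box below 7 takes min(count, 6) from each colour; colours with fewer than 6 contribute all they have.
Σ min(cᵢ, 6) = 2 + 3 + 1 + 6 + 6 + 6 = 24.
Draw number 24 + 1 = 25 must push one box to 7.

25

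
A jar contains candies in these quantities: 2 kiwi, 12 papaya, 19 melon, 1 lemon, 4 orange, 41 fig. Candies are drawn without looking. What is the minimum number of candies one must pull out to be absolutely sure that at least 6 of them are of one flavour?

By pigeonhole, the 6 flavours are the holes; the candies drawn are the pigeons.
To avoid 6 of any one flavour, the worst case takes at most 5 of each flavour, or every candy of a flavour that has fewer than 5.
That gives 2 + 5 + 5 + 1 + 4 + 5 = 22 candies with no flavour reaching 6.
The next candy forces some flavour to 6, so 22 + 1 = 23.

23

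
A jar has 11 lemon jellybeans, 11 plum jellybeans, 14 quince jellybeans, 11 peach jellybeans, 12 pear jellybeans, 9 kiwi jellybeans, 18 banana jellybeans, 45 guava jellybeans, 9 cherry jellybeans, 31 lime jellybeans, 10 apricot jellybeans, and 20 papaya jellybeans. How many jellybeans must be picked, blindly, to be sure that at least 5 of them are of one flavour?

The 12 flavours are the holes; the jellybeans drawn are the pigeons.
To avoid 5 of any one flavour, the worst case takes at most 4 of each flavour.
That gives 4 + 4 + 4 + 4 + 4 + 4 + 4 + 4 + 4 + 4 + 4 + 4 = 48 jellybeans with no flavour reaching 5.
The next jellybean forces some flavour to 5, so 48 + 1 = 49.

49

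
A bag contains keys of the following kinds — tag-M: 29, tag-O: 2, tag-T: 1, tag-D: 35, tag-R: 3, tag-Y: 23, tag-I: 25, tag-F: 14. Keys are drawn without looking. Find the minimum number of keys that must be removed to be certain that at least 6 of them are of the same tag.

32

Pigeonhole: the 8 tags are the holes; the keys drawn are the pigeons.
To avoid 6 of any one tag, the worst case takes at most 5 of each tag, or every key of a tag that has fewer than 5.
That gives 5 + 2 + 1 + 5 + 3 + 5 + 5 + 5 = 31 keys with no tag reaching 6.
The next key forces some tag to 6, so 31 + 1 = 32.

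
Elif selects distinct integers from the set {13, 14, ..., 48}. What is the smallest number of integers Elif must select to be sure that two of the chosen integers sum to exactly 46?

27

Two chosen integers sum to 46 exactly when both halves of some pair {x, 46−x} with 13 ≤ x ≤ 46−x ≤ 33 are chosen — 10 such pairs.
The remaining 16 elements (those with no distinct partner in range) can never complete a 46-sum, so the worst case takes all of them and one from each pair: 16 + 10 = 26.
The 27th integer has to be the second member of some pair, so 26 + 1 = 27.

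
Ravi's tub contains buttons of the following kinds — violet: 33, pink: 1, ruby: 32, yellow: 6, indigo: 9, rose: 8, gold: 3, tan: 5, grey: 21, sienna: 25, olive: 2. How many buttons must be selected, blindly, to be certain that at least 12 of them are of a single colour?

An adversary could hand out at most 11 buttons per colour (7 colours run out sooner): 11 + 1 + 11 + 6 + 9 + 8 + 3 + 5 + 11 + 11 + 2 = 78 buttons and still no colour has 12.
By pigeonhole, one more button lands in a colour already at 11, so 79 draws are enough and 78 are not.

79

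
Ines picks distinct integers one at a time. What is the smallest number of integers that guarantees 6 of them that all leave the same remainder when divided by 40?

201

The 40 residue classes mod 40 are the pigeonholes.
With 200 integers one could put 5 in each residue class and have no class reach 6.
The 201st integer pushes some class to 6, so 40·5 + 1 = 201.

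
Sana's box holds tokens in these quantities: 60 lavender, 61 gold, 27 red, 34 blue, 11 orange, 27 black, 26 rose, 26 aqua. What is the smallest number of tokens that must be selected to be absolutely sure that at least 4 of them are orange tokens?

265

In the worst case for collecting orange tokens, every non-orange token comes out first.
There are 60 + 61 + 27 + 34 + 27 + 26 + 26 = 261 non-orange tokens altogether.
After those, each further token must be orange, so 261 + 4 = 265 draws guarantee 4 orange tokens.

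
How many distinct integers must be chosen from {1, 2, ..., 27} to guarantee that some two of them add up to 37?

A set avoiding the sum 37 can contain at most one of each pair {x, 37−x}, plus the 9 elements whose complement lies outside the range.
The integers 1, …, 18 (18 of them) are such a set: any two sum to at least 1+2 = 3 and at most 17+18 = 35 < 37.
By pigeonhole, any 19th integer completes one of the 9 pairs, so 19 choices force a sum of 37.

19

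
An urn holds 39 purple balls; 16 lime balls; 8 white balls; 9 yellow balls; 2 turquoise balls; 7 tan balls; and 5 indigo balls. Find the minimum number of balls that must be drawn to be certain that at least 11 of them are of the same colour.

An adversary could hand out at most 10 balls per colour (5 colours run out sooner): 10 + 10 + 8 + 9 + 2 + 7 + 5 = 51 balls and still no colour has 11.
Pigeonhole: one more ball lands in a colour already at 10, so 52 draws are enough and 51 are not.

52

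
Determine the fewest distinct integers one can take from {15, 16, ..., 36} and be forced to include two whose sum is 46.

Group the elements by complementary pair {x, 46−x}: {15,31}, {16,30}, {17,29}, …, giving 8 two-element pairs, the single value 23 (it cannot pair with itself since the integers are distinct), and 5 integers whose partner 46−x falls outside [15,36].
Pigeonhole: treating each of those 14 groups as a pigeonhole, one can pick one integer per group — 14 integers — with no two summing to 46.
The 15th integer lands in an occupied pair, forcing a sum of 46.

15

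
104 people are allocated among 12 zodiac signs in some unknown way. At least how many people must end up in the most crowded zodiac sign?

9

Pigeonhole: the 12 zodiac signs are the holes and the 104 people are the pigeons.
If every zodiac sign held at most 8 people, the total would be at most 12 × 8 = 96, which is less than 104.
So some zodiac sign holds at least ⌈104/12⌉ = 9 people.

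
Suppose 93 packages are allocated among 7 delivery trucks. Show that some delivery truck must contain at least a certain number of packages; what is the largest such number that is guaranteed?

By the pigeonhole principle, the 7 delivery trucks are the holes and the 93 packages are the pigeons.
If every delivery truck held at most 13 packages, the total would be at most 7 × 13 = 91, which is less than 93.
So some delivery truck holds at least ⌈93/7⌉ = 14 packages.

14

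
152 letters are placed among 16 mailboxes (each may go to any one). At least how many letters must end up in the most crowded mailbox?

10

The 16 mailboxes are the holes and the 152 letters are the pigeons.
If every mailbox held at most 9 letters, the total would be at most 16 × 9 = 144, which is less than 152.
So some mailbox holds at least ⌈152/16⌉ = 10 letters.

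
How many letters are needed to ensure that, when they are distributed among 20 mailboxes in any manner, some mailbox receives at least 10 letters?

181

With 180 letters one could put exactly 9 in each of the 20 mailboxes, and no mailbox would reach 10.
By pigeonhole, one more letter must land in a mailbox that already has 9, giving it 10.
So 20 × 9 + 1 = 181 letters are required.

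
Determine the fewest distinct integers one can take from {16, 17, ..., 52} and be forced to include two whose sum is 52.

28

Two chosen integers sum to 52 exactly when both halves of some pair {x, 52−x} with 16 ≤ x ≤ 52−x ≤ 36 are chosen — 10 such pairs.
The remaining 17 elements (those with no distinct partner in range) can never complete a 52-sum, so the worst case takes all of them and one from each pair: 17 + 10 = 27.
The 28th integer has to be the second member of some pair, so 27 + 1 = 28.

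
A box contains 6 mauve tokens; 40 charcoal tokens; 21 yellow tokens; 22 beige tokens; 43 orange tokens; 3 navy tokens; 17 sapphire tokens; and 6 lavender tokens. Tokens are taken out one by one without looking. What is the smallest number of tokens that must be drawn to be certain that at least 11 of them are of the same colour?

66

Pigeonhole: put each drawn token into a box by colour. The largest draw with every box below 11 takes min(count, 10) from each colour; colours with fewer than 10 contribute all they have.
Σ min(cᵢ, 10) = 6 + 10 + 10 + 10 + 10 + 3 + 10 + 6 = 65.
Draw number 65 + 1 = 66 must push one box to 11.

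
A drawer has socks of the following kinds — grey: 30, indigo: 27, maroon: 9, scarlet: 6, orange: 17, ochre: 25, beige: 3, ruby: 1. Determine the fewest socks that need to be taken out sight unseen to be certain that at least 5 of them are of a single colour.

29

By the pigeonhole principle, the 8 colours are the holes; the socks drawn are the pigeons.
To avoid 5 of any one colour, the worst case takes at most 4 of each colour, or every sock of a colour that has fewer than 4.
That gives 4 + 4 + 4 + 4 + 4 + 4 + 3 + 1 = 28 socks with no colour reaching 5.
The next sock forces some colour to 5, so 28 + 1 = 29.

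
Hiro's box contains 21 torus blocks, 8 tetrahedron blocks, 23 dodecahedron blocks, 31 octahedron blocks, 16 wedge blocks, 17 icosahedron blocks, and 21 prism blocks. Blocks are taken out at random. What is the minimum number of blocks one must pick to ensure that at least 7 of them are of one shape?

43

Pigeonhole: put each drawn block into a box by shape. The largest draw with every box below 7 takes min(count, 6) from each shape.
Σ min(cᵢ, 6) = 6 + 6 + 6 + 6 + 6 + 6 + 6 = 42.
Draw number 42 + 1 = 43 must push one box to 7.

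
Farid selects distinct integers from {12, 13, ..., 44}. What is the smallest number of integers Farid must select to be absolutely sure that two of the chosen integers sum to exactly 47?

Group the elements by complementary pair {x, 47−x}: {12,35}, {13,34}, {14,33}, …, giving 12 two-element pairs and 9 integers whose partner 47−x falls outside [12,44].
Treating each of those 21 groups as a pigeonhole, one can pick one integer per group — 21 integers — with no two summing to 47.
The 22nd integer lands in an occupied pair, forcing a sum of 47.

22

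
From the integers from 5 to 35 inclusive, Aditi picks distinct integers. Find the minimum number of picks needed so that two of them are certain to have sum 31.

Group the elements by complementary pair {x, 31−x}: {5,26}, {6,25}, {7,24}, …, giving 11 two-element pairs and 9 integers whose partner 31−x falls outside [5,35].
Treating each of those 20 groups as a pigeonhole, one can pick one integer per group — 20 integers — with no two summing to 31.
The 21st integer lands in an occupied pair, forcing a sum of 31.

21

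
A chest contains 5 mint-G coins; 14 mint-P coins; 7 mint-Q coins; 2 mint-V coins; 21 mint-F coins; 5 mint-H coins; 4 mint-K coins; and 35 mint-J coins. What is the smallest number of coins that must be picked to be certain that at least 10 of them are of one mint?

51

Put each drawn coin into a box by mint. The largest draw with every box below 10 takes min(count, 9) from each mint; mints with fewer than 9 contribute all they have.
Σ min(cᵢ, 9) = 5 + 9 + 7 + 2 + 9 + 5 + 4 + 9 = 50.
Draw number 50 + 1 = 51 must push one box to 10.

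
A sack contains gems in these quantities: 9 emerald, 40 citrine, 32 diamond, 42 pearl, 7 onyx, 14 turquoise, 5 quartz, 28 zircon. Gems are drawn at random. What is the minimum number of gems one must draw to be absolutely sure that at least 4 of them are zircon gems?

153

In the worst case for collecting zircon gems, every non-zircon gem comes out first.
There are 9 + 40 + 32 + 42 + 7 + 14 + 5 = 149 non-zircon gems altogether.
After those, each further gem must be zircon, so 149 + 4 = 153 draws guarantee 4 zircon gems.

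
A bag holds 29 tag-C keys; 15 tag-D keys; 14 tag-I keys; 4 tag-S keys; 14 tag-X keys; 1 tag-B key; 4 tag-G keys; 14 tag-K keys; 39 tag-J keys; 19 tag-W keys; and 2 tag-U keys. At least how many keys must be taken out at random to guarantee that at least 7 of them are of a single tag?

54

By the pigeonhole principle, put each drawn key into a box by tag. The largest draw with every box below 7 takes min(count, 6) from each tag; tags with fewer than 6 contribute all they have.
Σ min(cᵢ, 6) = 6 + 6 + 6 + 4 + 6 + 1 + 4 + 6 + 6 + 6 + 2 = 53.
Draw number 53 + 1 = 54 must push one box to 7.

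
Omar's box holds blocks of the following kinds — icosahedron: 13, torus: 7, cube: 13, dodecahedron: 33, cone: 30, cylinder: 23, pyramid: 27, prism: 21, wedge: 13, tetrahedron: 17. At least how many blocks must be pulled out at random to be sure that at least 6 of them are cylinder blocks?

180

In the worst case for collecting cylinder blocks, every non-cylinder block comes out first.
There are 13 + 7 + 13 + 33 + 30 + 27 + 21 + 13 + 17 = 174 non-cylinder blocks altogether.
After those, each further block must be cylinder, so 174 + 6 = 180 draws guarantee 6 cylinder blocks.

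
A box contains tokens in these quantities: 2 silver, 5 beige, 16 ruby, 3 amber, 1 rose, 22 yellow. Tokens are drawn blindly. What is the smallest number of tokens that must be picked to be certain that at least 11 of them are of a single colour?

32

An adversary could hand out at most 10 tokens per colour (4 colours run out sooner): 2 + 5 + 10 + 3 + 1 + 10 = 31 tokens and still no colour has 11.
By pigeonhole, one more token lands in a colour already at 10, so 32 draws are enough and 31 are not.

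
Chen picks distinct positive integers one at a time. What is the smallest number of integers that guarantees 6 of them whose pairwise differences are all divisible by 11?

Integers whose pairwise differences are multiples of 11 are exactly those sharing a remainder mod 11. By the pigeonhole principle, the 11 residue classes mod 11 are the pigeonholes.
With 55 integers one could put 5 in each residue class and have no class reach 6.
The 56th integer pushes some class to 6, so 11·5 + 1 = 56.

56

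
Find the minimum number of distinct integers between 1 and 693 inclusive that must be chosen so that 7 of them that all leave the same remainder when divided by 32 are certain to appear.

193

The 32 residue classes mod 32 are the pigeonholes.
With 192 integers one could put 6 in each residue class and have no class reach 7.
The 193rd integer pushes some class to 7, so 32·6 + 1 = 193.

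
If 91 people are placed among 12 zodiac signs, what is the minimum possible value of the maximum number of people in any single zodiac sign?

8

The 12 zodiac signs are the holes and the 91 people are the pigeons.
If every zodiac sign held at most 7 people, the total would be at most 12 × 7 = 84, which is less than 91.
So some zodiac sign holds at least ⌈91/12⌉ = 8 people.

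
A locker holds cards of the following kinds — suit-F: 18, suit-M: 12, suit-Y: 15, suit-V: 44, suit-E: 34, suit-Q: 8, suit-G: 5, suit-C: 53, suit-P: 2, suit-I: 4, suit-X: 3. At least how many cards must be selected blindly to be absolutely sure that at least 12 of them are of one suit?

By pigeonhole, the 11 suits are the holes; the cards drawn are the pigeons.
To avoid 12 of any one suit, the worst case takes at most 11 of each suit, or every card of a suit that has fewer than 11.
That gives 11 + 11 + 11 + 11 + 11 + 8 + 5 + 11 + 2 + 4 + 3 = 88 cards with no suit reaching 12.
The next card forces some suit to 12, so 88 + 1 = 89.

89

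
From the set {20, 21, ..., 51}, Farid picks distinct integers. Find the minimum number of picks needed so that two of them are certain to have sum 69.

18

Group the elements by complementary pair {x, 69−x}: {20,49}, {21,48}, {22,47}, …, giving 15 two-element pairs and 2 integers whose partner 69−x falls outside [20,51].
Pigeonhole: treating each of those 17 groups as a pigeonhole, one can pick one integer per group — 17 integers — with no two summing to 69.
The 18th integer lands in an occupied pair, forcing a sum of 69.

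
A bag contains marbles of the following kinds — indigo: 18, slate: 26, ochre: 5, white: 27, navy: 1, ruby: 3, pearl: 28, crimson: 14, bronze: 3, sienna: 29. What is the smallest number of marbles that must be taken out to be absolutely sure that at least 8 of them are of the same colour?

An adversary could hand out at most 7 marbles per colour (4 colours run out sooner): 7 + 7 + 5 + 7 + 1 + 3 + 7 + 7 + 3 + 7 = 54 marbles and still no colour has 8.
By pigeonhole, one more marble lands in a colour already at 7, so 55 draws are enough and 54 are not.

55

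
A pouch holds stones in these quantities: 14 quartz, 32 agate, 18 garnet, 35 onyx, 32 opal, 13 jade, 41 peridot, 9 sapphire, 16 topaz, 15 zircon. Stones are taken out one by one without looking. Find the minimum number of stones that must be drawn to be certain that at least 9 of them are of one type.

81

An adversary could hand out at most 8 stones per type: 8 + 8 + 8 + 8 + 8 + 8 + 8 + 8 + 8 + 8 = 80 stones and still no type has 9.
By the pigeonhole principle, one more stone lands in a type already at 8, so 81 draws are enough and 80 are not.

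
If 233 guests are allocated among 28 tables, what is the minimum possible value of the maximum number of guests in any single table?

The 28 tables are the holes and the 233 guests are the pigeons.
If every table held at most 8 guests, the total would be at most 28 × 8 = 224, which is less than 233.
So some table holds at least ⌈233/28⌉ = 9 guests.

9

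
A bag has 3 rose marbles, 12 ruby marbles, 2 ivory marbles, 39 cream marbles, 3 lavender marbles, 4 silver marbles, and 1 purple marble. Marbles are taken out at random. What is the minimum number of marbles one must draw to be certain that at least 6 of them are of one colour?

An adversary could hand out at most 5 marbles per colour (5 colours run out sooner): 3 + 5 + 2 + 5 + 3 + 4 + 1 = 23 marbles and still no colour has 6.
Pigeonhole: one more marble lands in a colour already at 5, so 24 draws are enough and 23 are not.

24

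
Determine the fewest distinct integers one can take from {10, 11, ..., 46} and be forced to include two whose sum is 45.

Two chosen integers sum to 45 exactly when both halves of some pair {x, 45−x} with 10 ≤ x ≤ 45−x ≤ 35 are chosen — 13 such pairs.
The remaining 11 elements (those with no distinct partner in range) can never complete a 45-sum, so the worst case takes all of them and one from each pair: 11 + 13 = 24.
The 25th integer has to be the second member of some pair, so 24 + 1 = 25.

25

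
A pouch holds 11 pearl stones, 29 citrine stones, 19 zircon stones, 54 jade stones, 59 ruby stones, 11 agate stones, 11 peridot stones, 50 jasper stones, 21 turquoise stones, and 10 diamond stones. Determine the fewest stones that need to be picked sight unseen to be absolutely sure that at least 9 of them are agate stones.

273

In the worst case for collecting agate stones, every non-agate stone comes out first.
There are 11 + 29 + 19 + 54 + 59 + 11 + 50 + 21 + 10 = 264 non-agate stones altogether.
After those, each further stone must be agate, so 264 + 9 = 273 draws guarantee 9 agate stones.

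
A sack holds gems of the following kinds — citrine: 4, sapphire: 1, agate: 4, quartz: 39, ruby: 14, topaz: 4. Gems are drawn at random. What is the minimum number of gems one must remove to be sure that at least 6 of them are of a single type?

The 6 types are the holes; the gems drawn are the pigeons.
To avoid 6 of any one type, the worst case takes at most 5 of each type, or every gem of a type that has fewer than 5.
That gives 4 + 1 + 4 + 5 + 5 + 4 = 23 gems with no type reaching 6.
The next gem forces some type to 6, so 23 + 1 = 24.

24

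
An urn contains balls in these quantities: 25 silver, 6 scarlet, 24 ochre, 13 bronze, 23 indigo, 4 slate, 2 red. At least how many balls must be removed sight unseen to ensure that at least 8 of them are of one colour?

Put each drawn ball into a box by colour. The largest draw with every box below 8 takes min(count, 7) from each colour; colours with fewer than 7 contribute all they have.
Σ min(cᵢ, 7) = 7 + 6 + 7 + 7 + 7 + 4 + 2 = 40.
Draw number 40 + 1 = 41 must push one box to 8.

41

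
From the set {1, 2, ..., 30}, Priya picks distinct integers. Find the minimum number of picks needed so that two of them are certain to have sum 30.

Two chosen integers sum to 30 exactly when both halves of some pair {x, 30−x} with 1 ≤ x ≤ 30−x ≤ 29 are chosen — 14 such pairs.
The remaining 2 elements (those with no distinct partner in range) can never complete a 30-sum, so the worst case takes all of them and one from each pair: 2 + 14 = 16.
The 17th integer has to be the second member of some pair, so 16 + 1 = 17.

17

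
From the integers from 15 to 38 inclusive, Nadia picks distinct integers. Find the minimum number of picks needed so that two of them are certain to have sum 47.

A set avoiding the sum 47 can contain at most one of each pair {x, 47−x}, plus the 6 elements whose complement lies outside the range.
The integers 24, …, 38 (15 of them) are such a set: any two sum to at least 24+25 = 49 > 47.
Pigeonhole: any 16th integer completes one of the 9 pairs, so 16 choices force a sum of 47.

16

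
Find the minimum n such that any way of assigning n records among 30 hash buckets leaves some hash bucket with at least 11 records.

301

With 300 records one could put exactly 10 in each of the 30 hash buckets, and no hash bucket would reach 11.
One more record must land in a hash bucket that already has 10, giving it 11.
So 30 × 10 + 1 = 301 records are required.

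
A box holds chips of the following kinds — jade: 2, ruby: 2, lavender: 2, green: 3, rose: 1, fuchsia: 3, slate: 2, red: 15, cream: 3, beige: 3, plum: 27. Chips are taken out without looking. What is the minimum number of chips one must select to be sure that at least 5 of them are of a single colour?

30

By pigeonhole, the 11 colours are the holes; the chips drawn are the pigeons.
To avoid 5 of any one colour, the worst case takes at most 4 of each colour, or every chip of a colour that has fewer than 4.
That gives 2 + 2 + 2 + 3 + 1 + 3 + 2 + 4 + 3 + 3 + 4 = 29 chips with no colour reaching 5.
The next chip forces some colour to 5, so 29 + 1 = 30.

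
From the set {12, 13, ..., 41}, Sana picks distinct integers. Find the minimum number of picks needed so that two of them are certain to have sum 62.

A set avoiding the sum 62 can contain at most one of each pair {x, 62−x}, plus the 10 elements whose complement lies outside the range or equal to its own complement.
The integers 12, …, 31 (20 of them) are such a set: any two sum to at least 12+13 = 25 and at most 30+31 = 61 < 62.
Any 21st integer completes one of the 10 pairs, so 21 choices force a sum of 62.

21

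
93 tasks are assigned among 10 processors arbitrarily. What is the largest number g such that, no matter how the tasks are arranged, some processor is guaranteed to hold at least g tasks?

10

The 10 processors are the holes and the 93 tasks are the pigeons.
If every processor held at most 9 tasks, the total would be at most 10 × 9 = 90, which is less than 93.
So some processor holds at least ⌈93/10⌉ = 10 tasks.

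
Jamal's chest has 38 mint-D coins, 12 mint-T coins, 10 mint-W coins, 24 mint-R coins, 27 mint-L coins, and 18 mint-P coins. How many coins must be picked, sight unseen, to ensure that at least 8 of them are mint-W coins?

In the worst case for collecting mint-W coins, every non-mint-W coin comes out first.
There are 38 + 12 + 24 + 27 + 18 = 119 non-mint-W coins altogether.
After those, each further coin must be mint-W, so 119 + 8 = 127 draws guarantee 8 mint-W coins.

127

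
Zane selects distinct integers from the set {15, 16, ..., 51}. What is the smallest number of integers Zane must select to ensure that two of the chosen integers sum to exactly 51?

27

Group the elements by complementary pair {x, 51−x}: {15,36}, {16,35}, {17,34}, …, giving 11 two-element pairs and 15 integers whose partner 51−x falls outside [15,51].
By the pigeonhole principle, treating each of those 26 groups as a pigeonhole, one can pick one integer per group — 26 integers — with no two summing to 51.
The 27th integer lands in an occupied pair, forcing a sum of 51.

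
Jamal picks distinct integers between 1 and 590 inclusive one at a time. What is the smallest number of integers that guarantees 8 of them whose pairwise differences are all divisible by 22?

Integers whose pairwise differences are multiples of 22 are exactly those sharing a remainder mod 22. The 22 residue classes mod 22 are the pigeonholes.
With 154 integers one could put 7 in each residue class and have no class reach 8.
The 155th integer pushes some class to 8, so 22·7 + 1 = 155.

155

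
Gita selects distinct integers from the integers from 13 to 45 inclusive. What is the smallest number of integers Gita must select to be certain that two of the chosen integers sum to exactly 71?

24

A set avoiding the sum 71 can contain at most one of each pair {x, 71−x}, plus the 13 elements whose complement lies outside the range.
The integers 13, …, 35 (23 of them) are such a set: any two sum to at least 13+14 = 27 and at most 34+35 = 69 < 71.
By pigeonhole, any 24th integer completes one of the 10 pairs, so 24 choices force a sum of 71.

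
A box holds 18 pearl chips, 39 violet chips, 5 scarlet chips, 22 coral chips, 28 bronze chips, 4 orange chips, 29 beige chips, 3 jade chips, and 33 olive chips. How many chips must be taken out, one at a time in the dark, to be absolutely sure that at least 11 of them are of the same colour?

An adversary could hand out at most 10 chips per colour (scarlet, orange, jade run out sooner): 10 + 10 + 5 + 10 + 10 + 4 + 10 + 3 + 10 = 72 chips and still no colour has 11.
By the pigeonhole principle, one more chip lands in a colour already at 10, so 73 draws are enough and 72 are not.

73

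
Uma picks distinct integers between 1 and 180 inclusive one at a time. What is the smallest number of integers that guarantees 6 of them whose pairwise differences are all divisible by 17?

Integers whose pairwise differences are multiples of 17 are exactly those sharing a remainder mod 17. The 17 residue classes mod 17 are the pigeonholes.
With 85 integers one could put 5 in each residue class and have no class reach 6.
The 86th integer pushes some class to 6, so 17·5 + 1 = 86.

86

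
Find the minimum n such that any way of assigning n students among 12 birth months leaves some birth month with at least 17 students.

With 192 students one could put exactly 16 in each of the 12 birth months, and no birth month would reach 17.
Pigeonhole: one more student must land in a birth month that already has 16, giving it 17.
So 12 × 16 + 1 = 193 students are required.

193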